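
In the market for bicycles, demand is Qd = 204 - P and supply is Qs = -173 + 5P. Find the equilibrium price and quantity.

P* = 377/6, Q* = 847/6

Set Qd = Qs: 204 - P = -173 + 5P.
377 = 6P, so P* = 377/6.
Q* = 204 − 1(377/6) = 847/6.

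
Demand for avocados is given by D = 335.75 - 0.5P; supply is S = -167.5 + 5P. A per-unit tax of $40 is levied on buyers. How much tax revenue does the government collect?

Pre-tax equilibrium: P* = 91.5, Q* = 290.
Tax on buyers shifts demand to D = 335.75 − 0.5(P + 40) = 315.75 - 0.5P.
315.75 - 0.5P = -167.5 + 5P gives seller price Ps = 1933/22; buyers pay Pb = 1933/22 + 40 = 2813/22.
New quantity: Q = 335.75 − 0.5(2813/22) = 2990/11.
Revenue = 40 × 2990/11 = 119600/11.

Tax revenue = 119600/11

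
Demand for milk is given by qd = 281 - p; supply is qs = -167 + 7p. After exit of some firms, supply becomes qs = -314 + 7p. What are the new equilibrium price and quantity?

Original equilibrium: p* = 56, q* = 225.
New equilibrium: 281 - p = -314 + 7p, so 595 = 8p and p' = 74.375; q' = 281 − 1(74.375) = 206.625.

p' = 74.375, q' = 206.625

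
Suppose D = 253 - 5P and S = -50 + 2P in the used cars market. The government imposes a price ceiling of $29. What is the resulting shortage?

Shortage = 100

Equilibrium price would be P* = 303/7, so the ceiling at 29 binds.
At P = 29: D = 253 − 5(29) = 108, S = -50 + 2(29) = 8.
Shortage = 108 − 8 = 100.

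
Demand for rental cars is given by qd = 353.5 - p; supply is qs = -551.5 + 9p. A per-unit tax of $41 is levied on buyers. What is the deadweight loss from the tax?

Deadweight loss = 756.45

Pre-tax equilibrium: p* = 90.5, q* = 263.
Tax on buyers shifts demand to qd = 353.5 − 1(p + 41) = 312.5 - p.
312.5 - p = -551.5 + 9p gives seller price ps = 86.4; buyers pay pb = 86.4 + 41 = 127.4.
New quantity: q = 353.5 − 1(127.4) = 226.1.
DWL = ½ × 41 × (263 − 226.1) = 756.45.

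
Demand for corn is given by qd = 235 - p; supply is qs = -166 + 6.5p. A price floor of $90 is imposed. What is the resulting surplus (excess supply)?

Equilibrium price would be p* = 802/15, so the floor at 90 binds.
At p = 90: qd = 145, qs = 419.
Surplus = 419 − 145 = 274.

Surplus = 274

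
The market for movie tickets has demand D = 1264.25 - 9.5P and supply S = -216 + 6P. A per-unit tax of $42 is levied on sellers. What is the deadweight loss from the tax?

Deadweight loss = 100548/31

Pre-tax equilibrium: P* = 95.5, Q* = 357.
Tax on sellers shifts supply to S = -216 + 6(P − 42) = -468 + 6P.
1264.25 - 9.5P = -468 + 6P gives buyer price Pb = 6929/62; sellers receive Ps = 6929/62 − 42 = 4325/62.
New quantity: Q = 1264.25 − 9.5(6929/62) = 6279/31.
DWL = ½ × 42 × (357 − 6279/31) = 100548/31.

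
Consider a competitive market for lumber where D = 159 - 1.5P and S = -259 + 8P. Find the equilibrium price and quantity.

P* = 44, Q* = 93

Set D = S: 159 - 1.5P = -259 + 8P.
418 = 9.5P, so P* = 44.
Q* = 159 − 1.5(44) = 93.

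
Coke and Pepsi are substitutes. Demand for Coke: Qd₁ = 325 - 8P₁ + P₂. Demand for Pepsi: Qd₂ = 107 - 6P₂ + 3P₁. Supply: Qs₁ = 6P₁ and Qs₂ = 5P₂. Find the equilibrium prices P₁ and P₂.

P₁ = 3682/151, P₂ = 2473/151

Market 1: 325 - 8P₁ + P₂ = 6P₁ → 14P₁ - P₂ = 325.
Market 2: 11P₂ - 3P₁ = 107.
Eliminating P₂: 11×(1) + 1×(2) gives 151P₁ = 3682, so P₁ = 3682/151.
Back-substitute into (2): P₂ = (107 + 3×3682/151) / 11 = 2473/151.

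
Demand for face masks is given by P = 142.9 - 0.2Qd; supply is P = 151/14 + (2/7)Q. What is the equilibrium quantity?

Q* = 272

Set the two price expressions equal: 142.9 - 0.2Q = 151/14 + (2/7)Q.
4624/35 = (17/35)Q, so Q* = 272.
P* = 142.9 − (0.2)(272) = 88.5.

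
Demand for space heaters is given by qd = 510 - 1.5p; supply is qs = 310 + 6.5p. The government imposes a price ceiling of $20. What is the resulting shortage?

Equilibrium price would be p* = 25, so the ceiling at 20 binds.
At p = 20: qd = 510 − 1.5(20) = 480, qs = 310 + 6.5(20) = 440.
Shortage = 480 − 440 = 40.

Shortage = 40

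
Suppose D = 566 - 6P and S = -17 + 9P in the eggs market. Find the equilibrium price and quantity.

Set D = S: 566 - 6P = -17 + 9P.
583 = 15P, so P* = 583/15.
Q* = 566 − 6(583/15) = 332.8.

P* = 583/15, Q* = 332.8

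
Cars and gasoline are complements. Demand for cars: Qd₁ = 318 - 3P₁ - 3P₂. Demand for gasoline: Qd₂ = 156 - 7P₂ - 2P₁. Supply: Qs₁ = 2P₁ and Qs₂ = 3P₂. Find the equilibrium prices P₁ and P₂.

P₁ = 678/11, P₂ = 36/11

Market 1: 318 - 3P₁ - 3P₂ = 2P₁ → 5P₁ + 3P₂ = 318.
Market 2: 10P₂ + 2P₁ = 156.
Eliminating P₂: 10×(1) − 3×(2) gives 44P₁ = 2712, so P₁ = 678/11.
Back-substitute into (2): P₂ = (156 − 2×678/11) / 10 = 36/11.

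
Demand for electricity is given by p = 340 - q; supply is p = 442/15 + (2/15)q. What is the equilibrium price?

Set the two price expressions equal: 340 - q = 442/15 + (2/15)q.
4658/15 = (17/15)q, so q* = 274.
p* = 340 − (1)(274) = 66.

p* = 66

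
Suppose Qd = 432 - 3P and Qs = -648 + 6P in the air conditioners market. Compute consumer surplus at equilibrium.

Consumer surplus = 864

Equilibrium: 432 - 3P = -648 + 6P gives P* = 120, Q* = 72.
Demand choke price (Qd = 0): P = 144.
CS = ½(144 − 120)(72) = 864.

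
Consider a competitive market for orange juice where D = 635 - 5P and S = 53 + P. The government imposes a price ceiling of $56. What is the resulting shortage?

Shortage = 246

Equilibrium price would be P* = 97, so the ceiling at 56 binds.
At P = 56: D = 635 − 5(56) = 355, S = 53 + 1(56) = 109.
Shortage = 355 − 109 = 246.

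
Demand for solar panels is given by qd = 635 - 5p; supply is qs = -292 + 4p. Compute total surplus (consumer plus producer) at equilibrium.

Equilibrium: 635 - 5p = -292 + 4p gives p* = 103, q* = 120.
Demand choke price: p = 127; supply starts at p = 73.
CS = ½(127 − 103)(120) = 1440; PS = ½(103 − 73)(120) = 1800.

Total surplus = 3240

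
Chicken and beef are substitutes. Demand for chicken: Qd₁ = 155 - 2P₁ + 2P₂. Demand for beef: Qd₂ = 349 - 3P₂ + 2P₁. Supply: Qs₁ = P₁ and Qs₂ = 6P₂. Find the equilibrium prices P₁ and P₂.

Market 1: 155 - 2P₁ + 2P₂ = P₁ → 3P₁ - 2P₂ = 155.
Market 2: 9P₂ - 2P₁ = 349.
Eliminating P₂: 9×(1) + 2×(2) gives 23P₁ = 2093, so P₁ = 91.
Back-substitute into (2): P₂ = (349 + 2×91) / 9 = 59.

P₁ = 91, P₂ = 59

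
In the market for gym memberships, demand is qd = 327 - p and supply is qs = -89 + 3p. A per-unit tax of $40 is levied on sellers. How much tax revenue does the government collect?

Pre-tax equilibrium: p* = 104, q* = 223.
Tax on sellers shifts supply to qs = -89 + 3(p − 40) = -209 + 3p.
327 - p = -209 + 3p gives buyer price pb = 134; sellers receive ps = 134 − 40 = 94.
New quantity: q = 327 − 1(134) = 193.
Revenue = 40 × 193 = 7720.

Tax revenue = 7720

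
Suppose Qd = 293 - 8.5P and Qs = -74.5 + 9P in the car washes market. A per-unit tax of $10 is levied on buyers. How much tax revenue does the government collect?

Pre-tax equilibrium: P* = 21, Q* = 114.5.
Tax on buyers shifts demand to Qd = 293 − 8.5(P + 10) = 208 - 8.5P.
208 - 8.5P = -74.5 + 9P gives seller price Ps = 113/7; buyers pay Pb = 113/7 + 10 = 183/7.
New quantity: Q = 293 − 8.5(183/7) = 991/14.
Revenue = 10 × 991/14 = 4955/7.

Tax revenue = 4955/7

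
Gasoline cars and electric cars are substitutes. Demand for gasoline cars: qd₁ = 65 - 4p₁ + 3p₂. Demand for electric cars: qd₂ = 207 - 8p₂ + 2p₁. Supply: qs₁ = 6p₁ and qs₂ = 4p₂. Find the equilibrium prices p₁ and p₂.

Market 1: 65 - 4p₁ + 3p₂ = 6p₁ → 10p₁ - 3p₂ = 65.
Market 2: 12p₂ - 2p₁ = 207.
Eliminating p₂: 12×(1) + 3×(2) gives 114p₁ = 1401, so p₁ = 467/38.
Back-substitute into (2): p₂ = (207 + 2×467/38) / 12 = 1100/57.

p₁ = 467/38, p₂ = 1100/57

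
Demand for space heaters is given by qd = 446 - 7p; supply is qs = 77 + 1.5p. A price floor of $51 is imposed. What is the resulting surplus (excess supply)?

Equilibrium price would be p* = 738/17, so the floor at 51 binds.
At p = 51: qd = 89, qs = 153.5.
Surplus = 153.5 − 89 = 64.5.

Surplus = 64.5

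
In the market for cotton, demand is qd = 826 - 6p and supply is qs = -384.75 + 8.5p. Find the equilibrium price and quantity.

Set qd = qs: 826 - 6p = -384.75 + 8.5p.
1210.75 = 14.5p, so p* = 83.5.
q* = 826 − 6(83.5) = 325.

p* = 83.5, q* = 325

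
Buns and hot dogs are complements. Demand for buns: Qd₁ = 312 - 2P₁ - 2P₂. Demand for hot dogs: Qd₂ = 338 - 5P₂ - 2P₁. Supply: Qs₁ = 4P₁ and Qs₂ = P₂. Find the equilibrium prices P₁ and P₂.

P₁ = 37.375, P₂ = 43.875

Market 1: 312 - 2P₁ - 2P₂ = 4P₁ → 6P₁ + 2P₂ = 312.
Market 2: 6P₂ + 2P₁ = 338.
Eliminating P₂: 6×(1) − 2×(2) gives 32P₁ = 1196, so P₁ = 37.375.
Back-substitute into (2): P₂ = (338 − 2×37.375) / 6 = 43.875.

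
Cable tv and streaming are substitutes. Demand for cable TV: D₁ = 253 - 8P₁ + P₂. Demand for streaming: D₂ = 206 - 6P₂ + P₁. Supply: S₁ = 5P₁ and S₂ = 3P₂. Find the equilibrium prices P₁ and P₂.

Market 1: 253 - 8P₁ + P₂ = 5P₁ → 13P₁ - P₂ = 253.
Market 2: 9P₂ - P₁ = 206.
Eliminating P₂: 9×(1) + 1×(2) gives 116P₁ = 2483, so P₁ = 2483/116.
Back-substitute into (2): P₂ = (206 + 1×2483/116) / 9 = 2931/116.

P₁ = 2483/116, P₂ = 2931/116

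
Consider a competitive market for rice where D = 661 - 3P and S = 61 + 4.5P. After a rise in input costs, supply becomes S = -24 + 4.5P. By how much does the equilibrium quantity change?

ΔQ = -34

Original equilibrium: P* = 80, Q* = 421.
New equilibrium: 661 - 3P = -24 + 4.5P, so 685 = 7.5P and P' = 274/3; Q' = 661 − 3(274/3) = 387.
Change in quantity: 387 − 421 = -34.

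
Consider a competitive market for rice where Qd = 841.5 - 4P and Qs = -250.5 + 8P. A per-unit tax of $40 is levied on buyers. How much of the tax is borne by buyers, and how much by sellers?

Buyers bear 80/3, sellers bear 40/3

Pre-tax equilibrium: P* = 91, Q* = 477.5.
Tax on buyers shifts demand to Qd = 841.5 − 4(P + 40) = 681.5 - 4P.
681.5 - 4P = -250.5 + 8P gives seller price Ps = 233/3; buyers pay Pb = 233/3 + 40 = 353/3.
New quantity: Q = 841.5 − 4(353/3) = 2225/6.
Buyer burden = 353/3 − 91 = 80/3; seller burden = 91 − 233/3 = 40/3.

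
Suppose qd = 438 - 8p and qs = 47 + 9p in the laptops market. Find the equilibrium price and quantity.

p* = 23, q* = 254

Set qd = qs: 438 - 8p = 47 + 9p.
391 = 17p, so p* = 23.
q* = 438 − 8(23) = 254.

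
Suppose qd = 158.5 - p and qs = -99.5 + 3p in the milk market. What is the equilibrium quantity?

Set qd = qs: 158.5 - p = -99.5 + 3p.
258 = 4p, so p* = 64.5.
q* = 158.5 − 1(64.5) = 94.

q* = 94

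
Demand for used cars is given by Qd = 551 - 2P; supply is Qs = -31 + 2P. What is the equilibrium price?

P* = 145.5

Set Qd = Qs: 551 - 2P = -31 + 2P.
582 = 4P, so P* = 145.5.
Q* = 551 − 2(145.5) = 260.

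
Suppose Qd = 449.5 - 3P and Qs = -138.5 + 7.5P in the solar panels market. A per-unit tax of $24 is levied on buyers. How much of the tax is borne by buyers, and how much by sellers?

Pre-tax equilibrium: P* = 56, Q* = 281.5.
Tax on buyers shifts demand to Qd = 449.5 − 3(P + 24) = 377.5 - 3P.
377.5 - 3P = -138.5 + 7.5P gives seller price Ps = 344/7; buyers pay Pb = 344/7 + 24 = 512/7.
New quantity: Q = 449.5 − 3(512/7) = 3221/14.
Buyer burden = 512/7 − 56 = 120/7; seller burden = 56 − 344/7 = 48/7.

Buyers bear 120/7, sellers bear 48/7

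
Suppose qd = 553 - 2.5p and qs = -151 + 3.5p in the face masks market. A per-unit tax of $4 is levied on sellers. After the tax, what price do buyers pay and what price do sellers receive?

Buyers pay 359/3, sellers receive 347/3

Pre-tax equilibrium: p* = 352/3, q* = 779/3.
Tax on sellers shifts supply to qs = -151 + 3.5(p − 4) = -165 + 3.5p.
553 - 2.5p = -165 + 3.5p gives buyer price pb = 359/3; sellers receive ps = 359/3 − 4 = 347/3.
New quantity: q = 553 − 2.5(359/3) = 1523/6.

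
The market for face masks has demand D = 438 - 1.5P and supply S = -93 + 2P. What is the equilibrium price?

Set D = S: 438 - 1.5P = -93 + 2P.
531 = 3.5P, so P* = 1062/7.
Q* = 438 − 1.5(1062/7) = 1473/7.

P* = 1062/7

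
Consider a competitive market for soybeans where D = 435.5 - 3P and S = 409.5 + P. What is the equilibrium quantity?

Set D = S: 435.5 - 3P = 409.5 + P.
26 = 4P, so P* = 6.5.
Q* = 435.5 − 3(6.5) = 416.

Q* = 416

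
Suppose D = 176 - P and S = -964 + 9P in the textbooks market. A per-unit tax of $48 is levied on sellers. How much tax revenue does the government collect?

Tax revenue = 902.4

Pre-tax equilibrium: P* = 114, Q* = 62.
Tax on sellers shifts supply to S = -964 + 9(P − 48) = -1396 + 9P.
176 - P = -1396 + 9P gives buyer price Pb = 157.2; sellers receive Ps = 157.2 − 48 = 109.2.
New quantity: Q = 176 − 1(157.2) = 18.8.
Revenue = 48 × 18.8 = 902.4.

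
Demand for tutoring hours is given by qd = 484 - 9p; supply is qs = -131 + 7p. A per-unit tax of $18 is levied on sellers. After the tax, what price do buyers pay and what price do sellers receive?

Buyers pay $46.3125, sellers receive $28.3125

Pre-tax equilibrium: p* = 38.4375, q* = 138.0625.
Tax on sellers shifts supply to qs = -131 + 7(p − 18) = -257 + 7p.
484 - 9p = -257 + 7p gives buyer price pb = 46.3125; sellers receive ps = 46.3125 − 18 = 28.3125.
New quantity: q = 484 − 9(46.3125) = 67.1875.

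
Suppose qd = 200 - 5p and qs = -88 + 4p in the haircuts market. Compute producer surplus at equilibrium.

Producer surplus = 200

Equilibrium: 200 - 5p = -88 + 4p gives p* = 32, q* = 40.
Supply starts at p = 22 (where qs = 0).
PS = ½(32 − 22)(40) = 200.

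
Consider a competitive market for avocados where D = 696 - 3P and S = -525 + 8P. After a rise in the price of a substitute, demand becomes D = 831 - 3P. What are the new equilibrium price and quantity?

P' = 1356/11, Q' = 5073/11

Original equilibrium: P* = 111, Q* = 363.
New equilibrium: 831 - 3P = -525 + 8P, so 1356 = 11P and P' = 1356/11; Q' = 831 − 3(1356/11) = 5073/11.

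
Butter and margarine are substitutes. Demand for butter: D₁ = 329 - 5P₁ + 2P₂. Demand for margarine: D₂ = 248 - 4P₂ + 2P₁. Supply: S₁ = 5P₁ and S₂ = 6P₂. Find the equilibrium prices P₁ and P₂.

Market 1: 329 - 5P₁ + 2P₂ = 5P₁ → 10P₁ - 2P₂ = 329.
Market 2: 10P₂ - 2P₁ = 248.
Eliminating P₂: 10×(1) + 2×(2) gives 96P₁ = 3786, so P₁ = 39.4375.
Back-substitute into (2): P₂ = (248 + 2×39.4375) / 10 = 32.6875.

P₁ = 39.4375, P₂ = 32.6875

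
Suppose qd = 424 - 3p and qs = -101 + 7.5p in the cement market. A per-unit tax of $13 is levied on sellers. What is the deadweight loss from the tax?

Deadweight loss = 2535/14

Pre-tax equilibrium: p* = 50, q* = 274.
Tax on sellers shifts supply to qs = -101 + 7.5(p − 13) = -198.5 + 7.5p.
424 - 3p = -198.5 + 7.5p gives buyer price pb = 415/7; sellers receive ps = 415/7 − 13 = 324/7.
New quantity: q = 424 − 3(415/7) = 1723/7.
DWL = ½ × 13 × (274 − 1723/7) = 2535/14.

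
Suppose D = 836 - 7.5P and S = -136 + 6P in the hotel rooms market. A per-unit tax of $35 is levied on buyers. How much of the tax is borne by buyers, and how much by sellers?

Buyers bear 140/9, sellers bear 175/9

Pre-tax equilibrium: P* = 72, Q* = 296.
Tax on buyers shifts demand to D = 836 − 7.5(P + 35) = 573.5 - 7.5P.
573.5 - 7.5P = -136 + 6P gives seller price Ps = 473/9; buyers pay Pb = 473/9 + 35 = 788/9.
New quantity: Q = 836 − 7.5(788/9) = 538/3.
Buyer burden = 788/9 − 72 = 140/9; seller burden = 72 − 473/9 = 175/9.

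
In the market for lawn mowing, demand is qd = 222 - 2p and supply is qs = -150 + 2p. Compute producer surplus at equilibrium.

Producer surplus = 324

Equilibrium: 222 - 2p = -150 + 2p gives p* = 93, q* = 36.
Supply starts at p = 75 (where qs = 0).
PS = ½(93 − 75)(36) = 324.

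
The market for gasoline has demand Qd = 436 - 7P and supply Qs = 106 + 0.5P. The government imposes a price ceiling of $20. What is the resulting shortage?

Equilibrium price would be P* = 44, so the ceiling at 20 binds.
At P = 20: Qd = 436 − 7(20) = 296, Qs = 106 + 0.5(20) = 116.
Shortage = 296 − 116 = 180.

Shortage = 180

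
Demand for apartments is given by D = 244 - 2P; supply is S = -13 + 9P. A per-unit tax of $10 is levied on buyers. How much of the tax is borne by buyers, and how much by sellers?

Buyers bear 90/11, sellers bear 20/11

Pre-tax equilibrium: P* = 257/11, Q* = 2170/11.
Tax on buyers shifts demand to D = 244 − 2(P + 10) = 224 - 2P.
224 - 2P = -13 + 9P gives seller price Ps = 237/11; buyers pay Pb = 237/11 + 10 = 347/11.
New quantity: Q = 244 − 2(347/11) = 1990/11.
Buyer burden = 347/11 − 257/11 = 90/11; seller burden = 257/11 − 237/11 = 20/11.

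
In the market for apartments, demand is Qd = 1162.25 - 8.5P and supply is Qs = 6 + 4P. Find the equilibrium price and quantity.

Set Qd = Qs: 1162.25 - 8.5P = 6 + 4P.
1156.25 = 12.5P, so P* = 92.5.
Q* = 1162.25 − 8.5(92.5) = 376.

P* = 92.5, Q* = 376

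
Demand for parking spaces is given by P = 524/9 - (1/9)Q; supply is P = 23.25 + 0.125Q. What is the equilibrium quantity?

Set the two price expressions equal: 524/9 - (1/9)Q = 23.25 + 0.125Q.
1259/36 = (17/72)Q, so Q* = 2518/17.
P* = 524/9 − (1/9)(2518/17) = 710/17.

Q* = 2518/17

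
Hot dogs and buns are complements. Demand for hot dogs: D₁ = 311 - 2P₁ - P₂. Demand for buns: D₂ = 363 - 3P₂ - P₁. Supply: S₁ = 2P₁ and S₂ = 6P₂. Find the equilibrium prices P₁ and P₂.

Market 1: 311 - 2P₁ - P₂ = 2P₁ → 4P₁ + P₂ = 311.
Market 2: 9P₂ + P₁ = 363.
Eliminating P₂: 9×(1) − 1×(2) gives 35P₁ = 2436, so P₁ = 69.6.
Back-substitute into (2): P₂ = (363 − 1×69.6) / 9 = 32.6.

P₁ = 69.6, P₂ = 32.6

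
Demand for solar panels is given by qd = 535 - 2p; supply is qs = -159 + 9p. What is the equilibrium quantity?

q* = 4497/11

Set qd = qs: 535 - 2p = -159 + 9p.
694 = 11p, so p* = 694/11.
q* = 535 − 2(694/11) = 4497/11.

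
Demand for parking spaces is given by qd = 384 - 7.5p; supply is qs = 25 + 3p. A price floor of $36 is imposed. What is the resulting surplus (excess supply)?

Surplus = 19

Equilibrium price would be p* = 718/21, so the floor at 36 binds.
At p = 36: qd = 114, qs = 133.
Surplus = 133 − 114 = 19.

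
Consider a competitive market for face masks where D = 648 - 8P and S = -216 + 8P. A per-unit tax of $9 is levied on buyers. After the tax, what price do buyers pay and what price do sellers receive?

Buyers pay $58.5, sellers receive $49.5

Pre-tax equilibrium: P* = 54, Q* = 216.
Tax on buyers shifts demand to D = 648 − 8(P + 9) = 576 - 8P.
576 - 8P = -216 + 8P gives seller price Ps = 49.5; buyers pay Pb = 49.5 + 9 = 58.5.
New quantity: Q = 648 − 8(58.5) = 180.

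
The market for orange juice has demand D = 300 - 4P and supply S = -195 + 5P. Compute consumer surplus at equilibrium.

Consumer surplus = 800

Equilibrium: 300 - 4P = -195 + 5P gives P* = 55, Q* = 80.
Demand choke price (D = 0): P = 75.
CS = ½(75 − 55)(80) = 800.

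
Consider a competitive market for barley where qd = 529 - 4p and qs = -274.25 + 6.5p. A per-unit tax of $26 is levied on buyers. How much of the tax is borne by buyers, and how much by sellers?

Buyers bear 338/21, sellers bear 208/21

Pre-tax equilibrium: p* = 76.5, q* = 223.
Tax on buyers shifts demand to qd = 529 − 4(p + 26) = 425 - 4p.
425 - 4p = -274.25 + 6.5p gives seller price ps = 2797/42; buyers pay pb = 2797/42 + 26 = 3889/42.
New quantity: q = 529 − 4(3889/42) = 3331/21.
Buyer burden = 3889/42 − 76.5 = 338/21; seller burden = 76.5 − 2797/42 = 208/21.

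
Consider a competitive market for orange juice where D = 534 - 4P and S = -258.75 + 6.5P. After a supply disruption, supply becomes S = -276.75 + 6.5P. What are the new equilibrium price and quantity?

Original equilibrium: P* = 75.5, Q* = 232.
New equilibrium: 534 - 4P = -276.75 + 6.5P, so 810.75 = 10.5P and P' = 1081/14; Q' = 534 − 4(1081/14) = 1576/7.

P' = 1081/14, Q' = 1576/7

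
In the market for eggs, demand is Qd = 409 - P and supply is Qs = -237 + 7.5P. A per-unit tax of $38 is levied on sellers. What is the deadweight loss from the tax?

Pre-tax equilibrium: P* = 76, Q* = 333.
Tax on sellers shifts supply to Qs = -237 + 7.5(P − 38) = -522 + 7.5P.
409 - P = -522 + 7.5P gives buyer price Pb = 1862/17; sellers receive Ps = 1862/17 − 38 = 1216/17.
New quantity: Q = 409 − 1(1862/17) = 5091/17.
DWL = ½ × 38 × (333 − 5091/17) = 10830/17.

Deadweight loss = 10830/17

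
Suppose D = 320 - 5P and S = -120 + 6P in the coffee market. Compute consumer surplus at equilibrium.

Consumer surplus = 1440

Equilibrium: 320 - 5P = -120 + 6P gives P* = 40, Q* = 120.
Demand choke price (D = 0): P = 64.
CS = ½(64 − 40)(120) = 1440.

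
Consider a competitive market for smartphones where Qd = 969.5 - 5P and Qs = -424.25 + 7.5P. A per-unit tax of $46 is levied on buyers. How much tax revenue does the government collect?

Tax revenue = 12604

Pre-tax equilibrium: P* = 111.5, Q* = 412.
Tax on buyers shifts demand to Qd = 969.5 − 5(P + 46) = 739.5 - 5P.
739.5 - 5P = -424.25 + 7.5P gives seller price Ps = 93.1; buyers pay Pb = 93.1 + 46 = 139.1.
New quantity: Q = 969.5 − 5(139.1) = 274.
Revenue = 46 × 274 = 12604.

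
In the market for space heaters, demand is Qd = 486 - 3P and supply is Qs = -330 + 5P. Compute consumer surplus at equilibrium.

Equilibrium: 486 - 3P = -330 + 5P gives P* = 102, Q* = 180.
Demand choke price (Qd = 0): P = 162.
CS = ½(162 − 102)(180) = 5400.

Consumer surplus = 5400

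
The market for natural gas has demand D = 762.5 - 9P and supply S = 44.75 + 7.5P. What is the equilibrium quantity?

Q* = 371

Set D = S: 762.5 - 9P = 44.75 + 7.5P.
717.75 = 16.5P, so P* = 43.5.
Q* = 762.5 − 9(43.5) = 371.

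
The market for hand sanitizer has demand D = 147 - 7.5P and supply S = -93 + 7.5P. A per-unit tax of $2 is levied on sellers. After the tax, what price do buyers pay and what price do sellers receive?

Pre-tax equilibrium: P* = 16, Q* = 27.
Tax on sellers shifts supply to S = -93 + 7.5(P − 2) = -108 + 7.5P.
147 - 7.5P = -108 + 7.5P gives buyer price Pb = 17; sellers receive Ps = 17 − 2 = 15.
New quantity: Q = 147 − 7.5(17) = 19.5.

Buyers pay $17, sellers receive $15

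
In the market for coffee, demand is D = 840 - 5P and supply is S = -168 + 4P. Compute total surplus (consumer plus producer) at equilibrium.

Total surplus = 17640

Equilibrium: 840 - 5P = -168 + 4P gives P* = 112, Q* = 280.
Demand choke price: P = 168; supply starts at P = 42.
CS = ½(168 − 112)(280) = 7840; PS = ½(112 − 42)(280) = 9800.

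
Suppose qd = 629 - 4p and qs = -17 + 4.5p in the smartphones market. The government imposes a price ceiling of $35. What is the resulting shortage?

Equilibrium price would be p* = 76, so the ceiling at 35 binds.
At p = 35: qd = 629 − 4(35) = 489, qs = -17 + 4.5(35) = 140.5.
Shortage = 489 − 140.5 = 348.5.

Shortage = 348.5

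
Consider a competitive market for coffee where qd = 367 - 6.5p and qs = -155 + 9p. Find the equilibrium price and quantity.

p* = 1044/31, q* = 4591/31

Set qd = qs: 367 - 6.5p = -155 + 9p.
522 = 15.5p, so p* = 1044/31.
q* = 367 − 6.5(1044/31) = 4591/31.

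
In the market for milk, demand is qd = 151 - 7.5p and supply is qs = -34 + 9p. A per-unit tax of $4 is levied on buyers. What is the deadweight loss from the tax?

Deadweight loss = 360/11

Pre-tax equilibrium: p* = 370/33, q* = 736/11.
Tax on buyers shifts demand to qd = 151 − 7.5(p + 4) = 121 - 7.5p.
121 - 7.5p = -34 + 9p gives seller price ps = 310/33; buyers pay pb = 310/33 + 4 = 442/33.
New quantity: q = 151 − 7.5(442/33) = 556/11.
DWL = ½ × 4 × (736/11 − 556/11) = 360/11.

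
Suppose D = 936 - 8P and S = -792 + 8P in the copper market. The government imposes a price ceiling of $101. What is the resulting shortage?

Equilibrium price would be P* = 108, so the ceiling at 101 binds.
At P = 101: D = 936 − 8(101) = 128, S = -792 + 8(101) = 16.
Shortage = 128 − 16 = 112.

Shortage = 112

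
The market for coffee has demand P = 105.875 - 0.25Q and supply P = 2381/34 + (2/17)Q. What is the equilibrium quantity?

Set the two price expressions equal: 105.875 - 0.25Q = 2381/34 + (2/17)Q.
4875/136 = (25/68)Q, so Q* = 97.5.
P* = 105.875 − (0.25)(97.5) = 81.5.

Q* = 97.5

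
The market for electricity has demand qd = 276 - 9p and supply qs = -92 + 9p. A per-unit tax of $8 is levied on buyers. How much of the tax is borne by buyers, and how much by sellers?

Pre-tax equilibrium: p* = 184/9, q* = 92.
Tax on buyers shifts demand to qd = 276 − 9(p + 8) = 204 - 9p.
204 - 9p = -92 + 9p gives seller price ps = 148/9; buyers pay pb = 148/9 + 8 = 220/9.
New quantity: q = 276 − 9(220/9) = 56.
Buyer burden = 220/9 − 184/9 = 4; seller burden = 184/9 − 148/9 = 4.

Buyers bear $4, sellers bear $4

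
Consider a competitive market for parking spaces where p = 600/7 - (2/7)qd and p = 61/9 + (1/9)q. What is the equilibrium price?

Set the two price expressions equal: 600/7 - (2/7)q = 61/9 + (1/9)q.
4973/63 = (25/63)q, so q* = 198.92.
p* = 600/7 − (2/7)(198.92) = 28.88.

p* = 28.88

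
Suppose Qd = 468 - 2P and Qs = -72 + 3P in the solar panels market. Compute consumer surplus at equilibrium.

Consumer surplus = 15876

Equilibrium: 468 - 2P = -72 + 3P gives P* = 108, Q* = 252.
Demand choke price (Qd = 0): P = 234.
CS = ½(234 − 108)(252) = 15876.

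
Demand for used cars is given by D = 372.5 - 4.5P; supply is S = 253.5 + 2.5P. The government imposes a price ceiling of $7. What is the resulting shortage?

Equilibrium price would be P* = 17, so the ceiling at 7 binds.
At P = 7: D = 372.5 − 4.5(7) = 341, S = 253.5 + 2.5(7) = 271.
Shortage = 341 − 271 = 70.

Shortage = 70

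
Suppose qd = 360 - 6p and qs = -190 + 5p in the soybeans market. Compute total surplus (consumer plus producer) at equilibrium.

Total surplus = 660

Equilibrium: 360 - 6p = -190 + 5p gives p* = 50, q* = 60.
Demand choke price: p = 60; supply starts at p = 38.
CS = ½(60 − 50)(60) = 300; PS = ½(50 − 38)(60) = 360.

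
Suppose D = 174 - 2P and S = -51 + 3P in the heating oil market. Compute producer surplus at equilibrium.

Producer surplus = 1176

Equilibrium: 174 - 2P = -51 + 3P gives P* = 45, Q* = 84.
Supply starts at P = 17 (where S = 0).
PS = ½(45 − 17)(84) = 1176.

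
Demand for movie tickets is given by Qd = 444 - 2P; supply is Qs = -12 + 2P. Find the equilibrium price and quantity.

P* = 114, Q* = 216

Set Qd = Qs: 444 - 2P = -12 + 2P.
456 = 4P, so P* = 114.
Q* = 444 − 2(114) = 216.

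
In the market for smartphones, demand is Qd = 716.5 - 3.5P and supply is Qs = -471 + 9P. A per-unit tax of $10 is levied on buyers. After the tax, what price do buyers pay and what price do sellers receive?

Pre-tax equilibrium: P* = 95, Q* = 384.
Tax on buyers shifts demand to Qd = 716.5 − 3.5(P + 10) = 681.5 - 3.5P.
681.5 - 3.5P = -471 + 9P gives seller price Ps = 92.2; buyers pay Pb = 92.2 + 10 = 102.2.
New quantity: Q = 716.5 − 3.5(102.2) = 358.8.

Buyers pay $102.2, sellers receive $92.2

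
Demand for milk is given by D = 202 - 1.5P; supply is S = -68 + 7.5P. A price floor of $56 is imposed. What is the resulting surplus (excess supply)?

Surplus = 234

Equilibrium price would be P* = 30, so the floor at 56 binds.
At P = 56: D = 118, S = 352.
Surplus = 352 − 118 = 234.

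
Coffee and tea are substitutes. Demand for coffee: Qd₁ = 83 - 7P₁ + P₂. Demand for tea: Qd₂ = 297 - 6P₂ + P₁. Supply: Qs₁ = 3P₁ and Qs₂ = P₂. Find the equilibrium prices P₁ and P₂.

Market 1: 83 - 7P₁ + P₂ = 3P₁ → 10P₁ - P₂ = 83.
Market 2: 7P₂ - P₁ = 297.
Eliminating P₂: 7×(1) + 1×(2) gives 69P₁ = 878, so P₁ = 878/69.
Back-substitute into (2): P₂ = (297 + 1×878/69) / 7 = 3053/69.

P₁ = 878/69, P₂ = 3053/69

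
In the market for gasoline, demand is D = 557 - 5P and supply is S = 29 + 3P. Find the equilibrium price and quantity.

Set D = S: 557 - 5P = 29 + 3P.
528 = 8P, so P* = 66.
Q* = 557 − 5(66) = 227.

P* = 66, Q* = 227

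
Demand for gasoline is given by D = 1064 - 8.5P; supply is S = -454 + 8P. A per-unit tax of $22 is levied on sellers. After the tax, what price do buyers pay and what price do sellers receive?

Pre-tax equilibrium: P* = 92, Q* = 282.
Tax on sellers shifts supply to S = -454 + 8(P − 22) = -630 + 8P.
1064 - 8.5P = -630 + 8P gives buyer price Pb = 308/3; sellers receive Ps = 308/3 − 22 = 242/3.
New quantity: Q = 1064 − 8.5(308/3) = 574/3.

Buyers pay 308/3, sellers receive 242/3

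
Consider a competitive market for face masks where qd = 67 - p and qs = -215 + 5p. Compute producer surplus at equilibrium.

Equilibrium: 67 - p = -215 + 5p gives p* = 47, q* = 20.
Supply starts at p = 43 (where qs = 0).
PS = ½(47 − 43)(20) = 40.

Producer surplus = 40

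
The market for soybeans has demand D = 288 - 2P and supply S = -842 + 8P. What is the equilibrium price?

P* = 113

Set D = S: 288 - 2P = -842 + 8P.
1130 = 10P, so P* = 113.
Q* = 288 − 2(113) = 62.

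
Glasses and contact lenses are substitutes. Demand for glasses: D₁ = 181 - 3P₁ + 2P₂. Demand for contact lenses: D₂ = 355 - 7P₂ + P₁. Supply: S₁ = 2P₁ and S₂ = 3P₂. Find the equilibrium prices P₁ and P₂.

Market 1: 181 - 3P₁ + 2P₂ = 2P₁ → 5P₁ - 2P₂ = 181.
Market 2: 10P₂ - P₁ = 355.
Eliminating P₂: 10×(1) + 2×(2) gives 48P₁ = 2520, so P₁ = 52.5.
Back-substitute into (2): P₂ = (355 + 1×52.5) / 10 = 40.75.

P₁ = 52.5, P₂ = 40.75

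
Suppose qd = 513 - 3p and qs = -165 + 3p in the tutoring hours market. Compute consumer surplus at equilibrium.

Consumer surplus = 5046

Equilibrium: 513 - 3p = -165 + 3p gives p* = 113, q* = 174.
Demand choke price (qd = 0): p = 171.
CS = ½(171 − 113)(174) = 5046.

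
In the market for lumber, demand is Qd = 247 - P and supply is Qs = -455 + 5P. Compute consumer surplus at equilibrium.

Equilibrium: 247 - P = -455 + 5P gives P* = 117, Q* = 130.
Demand choke price (Qd = 0): P = 247.
CS = ½(247 − 117)(130) = 8450.

Consumer surplus = 8450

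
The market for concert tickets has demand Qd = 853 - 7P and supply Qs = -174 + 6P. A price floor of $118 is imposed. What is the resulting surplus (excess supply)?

Surplus = 507

Equilibrium price would be P* = 79, so the floor at 118 binds.
At P = 118: Qd = 27, Qs = 534.
Surplus = 534 − 27 = 507.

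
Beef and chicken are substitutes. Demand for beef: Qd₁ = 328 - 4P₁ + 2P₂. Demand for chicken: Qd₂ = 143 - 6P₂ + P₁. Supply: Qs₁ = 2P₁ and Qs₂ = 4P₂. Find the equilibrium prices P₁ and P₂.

Market 1: 328 - 4P₁ + 2P₂ = 2P₁ → 6P₁ - 2P₂ = 328.
Market 2: 10P₂ - P₁ = 143.
Eliminating P₂: 10×(1) + 2×(2) gives 58P₁ = 3566, so P₁ = 1783/29.
Back-substitute into (2): P₂ = (143 + 1×1783/29) / 10 = 593/29.

P₁ = 1783/29, P₂ = 593/29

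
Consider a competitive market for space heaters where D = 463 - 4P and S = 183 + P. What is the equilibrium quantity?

Q* = 239

Set D = S: 463 - 4P = 183 + P.
280 = 5P, so P* = 56.
Q* = 463 − 4(56) = 239.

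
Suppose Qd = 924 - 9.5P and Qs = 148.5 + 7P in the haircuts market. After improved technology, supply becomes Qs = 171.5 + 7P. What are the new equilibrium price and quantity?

P' = 1505/33, Q' = 32389/66

Original equilibrium: P* = 47, Q* = 477.5.
New equilibrium: 924 - 9.5P = 171.5 + 7P, so 752.5 = 16.5P and P' = 1505/33; Q' = 924 − 9.5(1505/33) = 32389/66.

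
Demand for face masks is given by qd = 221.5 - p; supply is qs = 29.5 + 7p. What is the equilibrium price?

Set qd = qs: 221.5 - p = 29.5 + 7p.
192 = 8p, so p* = 24.
q* = 221.5 − 1(24) = 197.5.

p* = 24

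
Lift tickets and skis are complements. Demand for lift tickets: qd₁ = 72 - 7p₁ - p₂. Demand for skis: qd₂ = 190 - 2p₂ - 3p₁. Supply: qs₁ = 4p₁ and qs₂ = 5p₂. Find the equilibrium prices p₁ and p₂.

Market 1: 72 - 7p₁ - p₂ = 4p₁ → 11p₁ + p₂ = 72.
Market 2: 7p₂ + 3p₁ = 190.
Eliminating p₂: 7×(1) − 1×(2) gives 74p₁ = 314, so p₁ = 157/37.
Back-substitute into (2): p₂ = (190 − 3×157/37) / 7 = 937/37.

p₁ = 157/37, p₂ = 937/37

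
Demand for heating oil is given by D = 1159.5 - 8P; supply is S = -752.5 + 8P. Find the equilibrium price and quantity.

Set D = S: 1159.5 - 8P = -752.5 + 8P.
1912 = 16P, so P* = 119.5.
Q* = 1159.5 − 8(119.5) = 203.5.

P* = 119.5, Q* = 203.5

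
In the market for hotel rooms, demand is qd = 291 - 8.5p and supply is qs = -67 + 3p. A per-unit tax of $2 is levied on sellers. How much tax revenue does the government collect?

Tax revenue = 1010/23

Pre-tax equilibrium: p* = 716/23, q* = 607/23.
Tax on sellers shifts supply to qs = -67 + 3(p − 2) = -73 + 3p.
291 - 8.5p = -73 + 3p gives buyer price pb = 728/23; sellers receive ps = 728/23 − 2 = 682/23.
New quantity: q = 291 − 8.5(728/23) = 505/23.
Revenue = 2 × 505/23 = 1010/23.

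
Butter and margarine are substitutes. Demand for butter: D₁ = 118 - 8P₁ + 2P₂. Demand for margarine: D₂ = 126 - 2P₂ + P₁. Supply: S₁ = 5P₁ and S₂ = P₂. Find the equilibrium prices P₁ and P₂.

P₁ = 606/37, P₂ = 1756/37

Market 1: 118 - 8P₁ + 2P₂ = 5P₁ → 13P₁ - 2P₂ = 118.
Market 2: 3P₂ - P₁ = 126.
Eliminating P₂: 3×(1) + 2×(2) gives 37P₁ = 606, so P₁ = 606/37.
Back-substitute into (2): P₂ = (126 + 1×606/37) / 3 = 1756/37.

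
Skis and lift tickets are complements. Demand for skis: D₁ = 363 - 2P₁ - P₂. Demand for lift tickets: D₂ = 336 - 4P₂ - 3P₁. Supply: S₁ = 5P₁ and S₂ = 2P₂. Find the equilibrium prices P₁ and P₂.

Market 1: 363 - 2P₁ - P₂ = 5P₁ → 7P₁ + P₂ = 363.
Market 2: 6P₂ + 3P₁ = 336.
Eliminating P₂: 6×(1) − 1×(2) gives 39P₁ = 1842, so P₁ = 614/13.
Back-substitute into (2): P₂ = (336 − 3×614/13) / 6 = 421/13.

P₁ = 614/13, P₂ = 421/13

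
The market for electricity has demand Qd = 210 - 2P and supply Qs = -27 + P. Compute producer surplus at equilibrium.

Producer surplus = 1352

Equilibrium: 210 - 2P = -27 + P gives P* = 79, Q* = 52.
Supply starts at P = 27 (where Qs = 0).
PS = ½(79 − 27)(52) = 1352.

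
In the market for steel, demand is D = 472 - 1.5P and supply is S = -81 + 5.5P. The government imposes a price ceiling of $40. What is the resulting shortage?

Shortage = 273

Equilibrium price would be P* = 79, so the ceiling at 40 binds.
At P = 40: D = 472 − 1.5(40) = 412, S = -81 + 5.5(40) = 139.
Shortage = 412 − 139 = 273.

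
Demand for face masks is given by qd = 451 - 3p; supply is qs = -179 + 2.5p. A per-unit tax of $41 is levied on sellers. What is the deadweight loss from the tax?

Deadweight loss = 25215/22

Pre-tax equilibrium: p* = 1260/11, q* = 1181/11.
Tax on sellers shifts supply to qs = -179 + 2.5(p − 41) = -281.5 + 2.5p.
451 - 3p = -281.5 + 2.5p gives buyer price pb = 1465/11; sellers receive ps = 1465/11 − 41 = 1014/11.
New quantity: q = 451 − 3(1465/11) = 566/11.
DWL = ½ × 41 × (1181/11 − 566/11) = 25215/22.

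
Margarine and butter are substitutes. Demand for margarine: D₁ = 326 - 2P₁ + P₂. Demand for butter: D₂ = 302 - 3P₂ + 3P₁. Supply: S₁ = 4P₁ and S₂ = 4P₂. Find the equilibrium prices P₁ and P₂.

Market 1: 326 - 2P₁ + P₂ = 4P₁ → 6P₁ - P₂ = 326.
Market 2: 7P₂ - 3P₁ = 302.
Eliminating P₂: 7×(1) + 1×(2) gives 39P₁ = 2584, so P₁ = 2584/39.
Back-substitute into (2): P₂ = (302 + 3×2584/39) / 7 = 930/13.

P₁ = 2584/39, P₂ = 930/13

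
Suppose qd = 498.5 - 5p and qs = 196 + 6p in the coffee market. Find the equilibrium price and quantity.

p* = 27.5, q* = 361

Set qd = qs: 498.5 - 5p = 196 + 6p.
302.5 = 11p, so p* = 27.5.
q* = 498.5 − 5(27.5) = 361.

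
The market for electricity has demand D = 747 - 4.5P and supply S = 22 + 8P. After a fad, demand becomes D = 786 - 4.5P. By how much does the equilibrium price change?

ΔP = 3.12

Original equilibrium: P* = 58, Q* = 486.
New equilibrium: 786 - 4.5P = 22 + 8P, so 764 = 12.5P and P' = 61.12; Q' = 786 − 4.5(61.12) = 510.96.
Change in price: 61.12 − 58 = 3.12.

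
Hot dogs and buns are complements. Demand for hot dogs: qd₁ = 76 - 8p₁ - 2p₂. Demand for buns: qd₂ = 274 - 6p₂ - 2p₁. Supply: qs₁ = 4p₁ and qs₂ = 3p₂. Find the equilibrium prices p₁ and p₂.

p₁ = 17/13, p₂ = 392/13

Market 1: 76 - 8p₁ - 2p₂ = 4p₁ → 12p₁ + 2p₂ = 76.
Market 2: 9p₂ + 2p₁ = 274.
Eliminating p₂: 9×(1) − 2×(2) gives 104p₁ = 136, so p₁ = 17/13.
Back-substitute into (2): p₂ = (274 − 2×17/13) / 9 = 392/13.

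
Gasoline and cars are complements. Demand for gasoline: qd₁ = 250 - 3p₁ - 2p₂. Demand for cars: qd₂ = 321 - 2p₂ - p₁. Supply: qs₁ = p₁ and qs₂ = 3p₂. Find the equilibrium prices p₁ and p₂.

Market 1: 250 - 3p₁ - 2p₂ = p₁ → 4p₁ + 2p₂ = 250.
Market 2: 5p₂ + p₁ = 321.
Eliminating p₂: 5×(1) − 2×(2) gives 18p₁ = 608, so p₁ = 304/9.
Back-substitute into (2): p₂ = (321 − 1×304/9) / 5 = 517/9.

p₁ = 304/9, p₂ = 517/9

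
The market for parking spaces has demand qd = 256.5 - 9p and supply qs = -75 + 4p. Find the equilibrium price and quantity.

Set qd = qs: 256.5 - 9p = -75 + 4p.
331.5 = 13p, so p* = 25.5.
q* = 256.5 − 9(25.5) = 27.

p* = 25.5, q* = 27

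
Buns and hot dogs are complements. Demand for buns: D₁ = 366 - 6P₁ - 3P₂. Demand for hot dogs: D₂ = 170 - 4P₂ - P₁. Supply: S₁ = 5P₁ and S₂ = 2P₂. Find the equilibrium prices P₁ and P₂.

P₁ = 562/21, P₂ = 1504/63

Market 1: 366 - 6P₁ - 3P₂ = 5P₁ → 11P₁ + 3P₂ = 366.
Market 2: 6P₂ + P₁ = 170.
Eliminating P₂: 6×(1) − 3×(2) gives 63P₁ = 1686, so P₁ = 562/21.
Back-substitute into (2): P₂ = (170 − 1×562/21) / 6 = 1504/63.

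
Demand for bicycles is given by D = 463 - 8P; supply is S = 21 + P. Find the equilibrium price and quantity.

P* = 442/9, Q* = 631/9

Set D = S: 463 - 8P = 21 + P.
442 = 9P, so P* = 442/9.
Q* = 463 − 8(442/9) = 631/9.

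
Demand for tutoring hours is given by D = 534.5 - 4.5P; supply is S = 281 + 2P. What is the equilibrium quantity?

Q* = 359

Set D = S: 534.5 - 4.5P = 281 + 2P.
253.5 = 6.5P, so P* = 39.
Q* = 534.5 − 4.5(39) = 359.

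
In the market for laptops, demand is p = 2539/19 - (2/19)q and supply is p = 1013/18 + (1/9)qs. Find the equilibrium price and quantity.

p* = 96, q* = 357.5

Set the two price expressions equal: 2539/19 - (2/19)q = 1013/18 + (1/9)q.
26455/342 = (37/171)q, so q* = 357.5.
p* = 2539/19 − (2/19)(357.5) = 96.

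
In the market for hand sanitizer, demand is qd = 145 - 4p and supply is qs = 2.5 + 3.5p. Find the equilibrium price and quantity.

p* = 19, q* = 69

Set qd = qs: 145 - 4p = 2.5 + 3.5p.
142.5 = 7.5p, so p* = 19.
q* = 145 − 4(19) = 69.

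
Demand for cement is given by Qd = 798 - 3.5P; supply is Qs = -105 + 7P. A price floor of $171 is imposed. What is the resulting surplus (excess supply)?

Equilibrium price would be P* = 86, so the floor at 171 binds.
At P = 171: Qd = 199.5, Qs = 1092.
Surplus = 1092 − 199.5 = 892.5.

Surplus = 892.5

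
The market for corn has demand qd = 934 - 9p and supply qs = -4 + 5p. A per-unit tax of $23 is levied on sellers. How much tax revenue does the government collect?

Pre-tax equilibrium: p* = 67, q* = 331.
Tax on sellers shifts supply to qs = -4 + 5(p − 23) = -119 + 5p.
934 - 9p = -119 + 5p gives buyer price pb = 1053/14; sellers receive ps = 1053/14 − 23 = 731/14.
New quantity: q = 934 − 9(1053/14) = 3599/14.
Revenue = 23 × 3599/14 = 82777/14.

Tax revenue = 82777/14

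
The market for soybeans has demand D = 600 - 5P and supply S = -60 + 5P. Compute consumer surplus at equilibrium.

Equilibrium: 600 - 5P = -60 + 5P gives P* = 66, Q* = 270.
Demand choke price (D = 0): P = 120.
CS = ½(120 − 66)(270) = 7290.

Consumer surplus = 7290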